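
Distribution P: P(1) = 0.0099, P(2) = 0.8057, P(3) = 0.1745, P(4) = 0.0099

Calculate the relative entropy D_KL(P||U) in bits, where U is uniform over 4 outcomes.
1.1775 bits

U(i) = 1/4 for all i

D_KL(P||U) = Σ P(x) log₂(P(x) / (1/4))
           = Σ P(x) log₂(P(x)) + log₂(4)
           = log₂(4) - H(P)

H(P) = -Σ P(x) log₂(P(x)):
  -P(1)·log₂(P(1)) = -(0.0099)·log₂(0.0099) = 0.06592
  -P(2)·log₂(P(2)) = -(0.8057)·log₂(0.8057) = 0.25112
  -P(3)·log₂(P(3)) = -(0.1745)·log₂(0.1745) = 0.43951
  -P(4)·log₂(P(4)) = -(0.0099)·log₂(0.0099) = 0.06592
H(P) = 0.06592 + 0.25112 + 0.43951 + 0.06592 = 0.82247 bits

log₂(4) = 2.00000 bits

D_KL(P||U) = 2.00000 - 0.82247 = 1.17753 ≈ 1.1775 bits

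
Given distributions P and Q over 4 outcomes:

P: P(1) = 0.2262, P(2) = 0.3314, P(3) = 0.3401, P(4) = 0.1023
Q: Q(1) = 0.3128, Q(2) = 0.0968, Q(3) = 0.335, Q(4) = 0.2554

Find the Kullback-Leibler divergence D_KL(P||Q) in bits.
0.3550 bits

D_KL(P||Q) = Σ P(x) log₂(P(x)/Q(x))

Computing term by term:
  P(1)·log₂(P(1)/Q(1)) = 0.2262·log₂(0.2262/0.3128) = -0.10578
  P(2)·log₂(P(2)/Q(2)) = 0.3314·log₂(0.3314/0.0968) = 0.58840
  P(3)·log₂(P(3)/Q(3)) = 0.3401·log₂(0.3401/0.335) = 0.00741
  P(4)·log₂(P(4)/Q(4)) = 0.1023·log₂(0.1023/0.2554) = -0.13503

D_KL(P||Q) = -0.10578 + 0.58840 + 0.00741 - 0.13503 = 0.35500 ≈ 0.3550 bits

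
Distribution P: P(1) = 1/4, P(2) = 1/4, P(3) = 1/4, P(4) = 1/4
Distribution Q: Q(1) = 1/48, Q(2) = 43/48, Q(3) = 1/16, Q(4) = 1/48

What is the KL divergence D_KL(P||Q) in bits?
1.8322 bits

D_KL(P||Q) = Σ P(x) log₂(P(x)/Q(x))

Computing term by term:
  P(1)·log₂(P(1)/Q(1)) = (1/4)·log₂((1/4)/(1/48)) = 0.89624
  P(2)·log₂(P(2)/Q(2)) = (1/4)·log₂((1/4)/(43/48)) = -0.46033
  P(3)·log₂(P(3)/Q(3)) = (1/4)·log₂((1/4)/(1/16)) = 0.50000
  P(4)·log₂(P(4)/Q(4)) = (1/4)·log₂((1/4)/(1/48)) = 0.89624

D_KL(P||Q) = 0.89624 - 0.46033 + 0.50000 + 0.89624 = 1.83215 ≈ 1.8322 bits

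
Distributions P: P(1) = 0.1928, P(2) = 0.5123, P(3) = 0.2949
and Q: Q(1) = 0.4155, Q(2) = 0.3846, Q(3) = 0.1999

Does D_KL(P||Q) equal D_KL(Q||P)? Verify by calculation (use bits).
D_KL(P||Q) = 0.1638 bits, D_KL(Q||P) = 0.1891 bits. No — D_KL(P||Q) ≠ D_KL(Q||P) for this pair.

D_KL(P||Q) = Σ P(x) log₂(P(x)/Q(x))

Computing term by term:
  P(1)·log₂(P(1)/Q(1)) = 0.1928·log₂(0.1928/0.4155) = -0.21357
  P(2)·log₂(P(2)/Q(2)) = 0.5123·log₂(0.5123/0.3846) = 0.21190
  P(3)·log₂(P(3)/Q(3)) = 0.2949·log₂(0.2949/0.1999) = 0.16542

D_KL(P||Q) = -0.21357 + 0.21190 + 0.16542 = 0.16375 ≈ 0.1638 bits

D_KL(Q||P) = Σ Q(x) log₂(Q(x)/P(x))

Computing term by term:
  Q(1)·log₂(Q(1)/P(1)) = 0.4155·log₂(0.4155/0.1928) = 0.46027
  Q(2)·log₂(Q(2)/P(2)) = 0.3846·log₂(0.3846/0.5123) = -0.15908
  Q(3)·log₂(Q(3)/P(3)) = 0.1999·log₂(0.1999/0.2949) = -0.11213

D_KL(Q||P) = 0.46027 - 0.15908 - 0.11213 = 0.18906 ≈ 0.1891 bits

These are NOT equal (difference: 0.0253 bits). KL divergence is asymmetric: D_KL(P||Q) ≠ D_KL(Q||P) in general.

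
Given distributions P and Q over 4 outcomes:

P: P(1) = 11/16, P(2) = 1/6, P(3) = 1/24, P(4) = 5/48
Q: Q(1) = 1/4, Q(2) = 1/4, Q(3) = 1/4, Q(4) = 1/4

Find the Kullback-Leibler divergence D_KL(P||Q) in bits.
0.6666 bits

D_KL(P||Q) = Σ P(x) log₂(P(x)/Q(x))

Computing term by term:
  P(1)·log₂(P(1)/Q(1)) = (11/16)·log₂((11/16)/(1/4)) = 1.00336
  P(2)·log₂(P(2)/Q(2)) = (1/6)·log₂((1/6)/(1/4)) = -0.09749
  P(3)·log₂(P(3)/Q(3)) = (1/24)·log₂((1/24)/(1/4)) = -0.10771
  P(4)·log₂(P(4)/Q(4)) = (5/48)·log₂((5/48)/(1/4)) = -0.13157

D_KL(P||Q) = 1.00336 - 0.09749 - 0.10771 - 0.13157 = 0.66659 ≈ 0.6666 bits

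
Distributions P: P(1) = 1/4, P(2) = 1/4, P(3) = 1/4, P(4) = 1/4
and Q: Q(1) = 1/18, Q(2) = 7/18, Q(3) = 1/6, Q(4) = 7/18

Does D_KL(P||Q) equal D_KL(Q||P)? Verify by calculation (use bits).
D_KL(P||Q) = 0.3700 bits, D_KL(Q||P) = 0.2777 bits. No — D_KL(P||Q) ≠ D_KL(Q||P) for this pair.

D_KL(P||Q) = Σ P(x) log₂(P(x)/Q(x))

Computing term by term:
  P(1)·log₂(P(1)/Q(1)) = (1/4)·log₂((1/4)/(1/18)) = 0.54248
  P(2)·log₂(P(2)/Q(2)) = (1/4)·log₂((1/4)/(7/18)) = -0.15936
  P(3)·log₂(P(3)/Q(3)) = (1/4)·log₂((1/4)/(1/6)) = 0.14624
  P(4)·log₂(P(4)/Q(4)) = (1/4)·log₂((1/4)/(7/18)) = -0.15936

D_KL(P||Q) = 0.54248 - 0.15936 + 0.14624 - 0.15936 = 0.37000 ≈ 0.3700 bits

D_KL(Q||P) = Σ Q(x) log₂(Q(x)/P(x))

Computing term by term:
  Q(1)·log₂(Q(1)/P(1)) = (1/18)·log₂((1/18)/(1/4)) = -0.12055
  Q(2)·log₂(Q(2)/P(2)) = (7/18)·log₂((7/18)/(1/4)) = 0.24789
  Q(3)·log₂(Q(3)/P(3)) = (1/6)·log₂((1/6)/(1/4)) = -0.09749
  Q(4)·log₂(Q(4)/P(4)) = (7/18)·log₂((7/18)/(1/4)) = 0.24789

D_KL(Q||P) = -0.12055 + 0.24789 - 0.09749 + 0.24789 = 0.27774 ≈ 0.2777 bits

These are NOT equal (difference: 0.0923 bits). KL divergence is asymmetric: D_KL(P||Q) ≠ D_KL(Q||P) in general.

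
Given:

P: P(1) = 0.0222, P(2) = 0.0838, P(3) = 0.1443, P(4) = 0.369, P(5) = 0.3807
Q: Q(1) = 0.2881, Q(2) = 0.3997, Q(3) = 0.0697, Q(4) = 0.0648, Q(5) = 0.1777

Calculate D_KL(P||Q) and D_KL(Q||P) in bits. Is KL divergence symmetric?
D_KL(P||Q) = 1.2250 bits, D_KL(Q||P) = 1.5351 bits. No, KL divergence is not symmetric.

D_KL(P||Q) = Σ P(x) log₂(P(x)/Q(x))

Computing term by term:
  P(1)·log₂(P(1)/Q(1)) = 0.0222·log₂(0.0222/0.2881) = -0.08209
  P(2)·log₂(P(2)/Q(2)) = 0.0838·log₂(0.0838/0.3997) = -0.18888
  P(3)·log₂(P(3)/Q(3)) = 0.1443·log₂(0.1443/0.0697) = 0.15149
  P(4)·log₂(P(4)/Q(4)) = 0.369·log₂(0.369/0.0648) = 0.92603
  P(5)·log₂(P(5)/Q(5)) = 0.3807·log₂(0.3807/0.1777) = 0.41847

D_KL(P||Q) = -0.08209 - 0.18888 + 0.15149 + 0.92603 + 0.41847 = 1.22502 ≈ 1.2250 bits

D_KL(Q||P) = Σ Q(x) log₂(Q(x)/P(x))

Computing term by term:
  Q(1)·log₂(Q(1)/P(1)) = 0.2881·log₂(0.2881/0.0222) = 1.06538
  Q(2)·log₂(Q(2)/P(2)) = 0.3997·log₂(0.3997/0.0838) = 0.90088
  Q(3)·log₂(Q(3)/P(3)) = 0.0697·log₂(0.0697/0.1443) = -0.07317
  Q(4)·log₂(Q(4)/P(4)) = 0.0648·log₂(0.0648/0.369) = -0.16262
  Q(5)·log₂(Q(5)/P(5)) = 0.1777·log₂(0.1777/0.3807) = -0.19533

D_KL(Q||P) = 1.06538 + 0.90088 - 0.07317 - 0.16262 - 0.19533 = 1.53514 ≈ 1.5351 bits

These are NOT equal (difference: 0.3101 bits). KL divergence is asymmetric: D_KL(P||Q) ≠ D_KL(Q||P) in general.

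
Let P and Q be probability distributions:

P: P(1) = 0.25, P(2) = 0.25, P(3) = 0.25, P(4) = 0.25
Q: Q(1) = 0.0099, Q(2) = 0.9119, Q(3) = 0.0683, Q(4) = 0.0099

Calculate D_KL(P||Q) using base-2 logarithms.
2.3304 bits

D_KL(P||Q) = Σ P(x) log₂(P(x)/Q(x))

Computing term by term:
  P(1)·log₂(P(1)/Q(1)) = 0.25·log₂(0.25/0.0099) = 1.16459
  P(2)·log₂(P(2)/Q(2)) = 0.25·log₂(0.25/0.9119) = -0.46674
  P(3)·log₂(P(3)/Q(3)) = 0.25·log₂(0.25/0.0683) = 0.46799
  P(4)·log₂(P(4)/Q(4)) = 0.25·log₂(0.25/0.0099) = 1.16459

D_KL(P||Q) = 1.16459 - 0.46674 + 0.46799 + 1.16459 = 2.33043 ≈ 2.3304 bits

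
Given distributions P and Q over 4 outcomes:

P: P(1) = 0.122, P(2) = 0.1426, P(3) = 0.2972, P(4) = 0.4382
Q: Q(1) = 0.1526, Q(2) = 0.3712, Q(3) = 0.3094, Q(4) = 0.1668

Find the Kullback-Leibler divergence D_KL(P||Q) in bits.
0.3572 bits

D_KL(P||Q) = Σ P(x) log₂(P(x)/Q(x))

Computing term by term:
  P(1)·log₂(P(1)/Q(1)) = 0.122·log₂(0.122/0.1526) = -0.03939
  P(2)·log₂(P(2)/Q(2)) = 0.1426·log₂(0.1426/0.3712) = -0.19682
  P(3)·log₂(P(3)/Q(3)) = 0.2972·log₂(0.2972/0.3094) = -0.01725
  P(4)·log₂(P(4)/Q(4)) = 0.4382·log₂(0.4382/0.1668) = 0.61062

D_KL(P||Q) = -0.03939 - 0.19682 - 0.01725 + 0.61062 = 0.35716 ≈ 0.3572 bits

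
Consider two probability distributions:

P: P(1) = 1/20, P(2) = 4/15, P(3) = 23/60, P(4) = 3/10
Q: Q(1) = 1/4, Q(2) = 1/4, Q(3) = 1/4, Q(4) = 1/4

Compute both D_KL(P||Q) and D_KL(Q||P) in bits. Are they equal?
D_KL(P||Q) = 0.2240 bits, D_KL(Q||P) = 0.3373 bits. No, they are not equal.

D_KL(P||Q) = Σ P(x) log₂(P(x)/Q(x))

Computing term by term:
  P(1)·log₂(P(1)/Q(1)) = (1/20)·log₂((1/20)/(1/4)) = -0.11610
  P(2)·log₂(P(2)/Q(2)) = (4/15)·log₂((4/15)/(1/4)) = 0.02483
  P(3)·log₂(P(3)/Q(3)) = (23/60)·log₂((23/60)/(1/4)) = 0.23639
  P(4)·log₂(P(4)/Q(4)) = (3/10)·log₂((3/10)/(1/4)) = 0.07891

D_KL(P||Q) = -0.11610 + 0.02483 + 0.23639 + 0.07891 = 0.22403 ≈ 0.2240 bits

D_KL(Q||P) = Σ Q(x) log₂(Q(x)/P(x))

Computing term by term:
  Q(1)·log₂(Q(1)/P(1)) = (1/4)·log₂((1/4)/(1/20)) = 0.58048
  Q(2)·log₂(Q(2)/P(2)) = (1/4)·log₂((1/4)/(4/15)) = -0.02328
  Q(3)·log₂(Q(3)/P(3)) = (1/4)·log₂((1/4)/(23/60)) = -0.15417
  Q(4)·log₂(Q(4)/P(4)) = (1/4)·log₂((1/4)/(3/10)) = -0.06576

D_KL(Q||P) = 0.58048 - 0.02328 - 0.15417 - 0.06576 = 0.33727 ≈ 0.3373 bits

These are NOT equal (difference: 0.1133 bits). KL divergence is asymmetric: D_KL(P||Q) ≠ D_KL(Q||P) in general.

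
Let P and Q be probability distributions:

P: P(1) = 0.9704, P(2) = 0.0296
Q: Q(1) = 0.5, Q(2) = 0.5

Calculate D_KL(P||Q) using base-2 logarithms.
0.8076 bits

D_KL(P||Q) = Σ P(x) log₂(P(x)/Q(x))

Computing term by term:
  P(1)·log₂(P(1)/Q(1)) = 0.9704·log₂(0.9704/0.5) = 0.92833
  P(2)·log₂(P(2)/Q(2)) = 0.0296·log₂(0.0296/0.5) = -0.12072

D_KL(P||Q) = 0.92833 - 0.12072 = 0.80761 ≈ 0.8076 bits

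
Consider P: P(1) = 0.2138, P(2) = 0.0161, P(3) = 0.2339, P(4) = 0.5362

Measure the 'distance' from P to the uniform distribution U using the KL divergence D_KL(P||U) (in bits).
0.4559 bits

U(i) = 1/4 for all i

D_KL(P||U) = Σ P(x) log₂(P(x) / (1/4))
           = Σ P(x) log₂(P(x)) + log₂(4)
           = log₂(4) - H(P)

H(P) = -Σ P(x) log₂(P(x)):
  -P(1)·log₂(P(1)) = -(0.2138)·log₂(0.2138) = 0.47585
  -P(2)·log₂(P(2)) = -(0.0161)·log₂(0.0161) = 0.09590
  -P(3)·log₂(P(3)) = -(0.2339)·log₂(0.2339) = 0.49026
  -P(4)·log₂(P(4)) = -(0.5362)·log₂(0.5362) = 0.48213
H(P) = 0.47585 + 0.09590 + 0.49026 + 0.48213 = 1.54414 bits

log₂(4) = 2.00000 bits

D_KL(P||U) = 2.00000 - 1.54414 = 0.45586 ≈ 0.4559 bits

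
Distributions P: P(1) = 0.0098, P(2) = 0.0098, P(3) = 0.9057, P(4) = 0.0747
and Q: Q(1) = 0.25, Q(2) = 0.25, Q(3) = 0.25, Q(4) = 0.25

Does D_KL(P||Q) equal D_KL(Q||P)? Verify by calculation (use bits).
D_KL(P||Q) = 1.4602 bits, D_KL(Q||P) = 2.3079 bits. No — D_KL(P||Q) ≠ D_KL(Q||P) for this pair.

D_KL(P||Q) = Σ P(x) log₂(P(x)/Q(x))

Computing term by term:
  P(1)·log₂(P(1)/Q(1)) = 0.0098·log₂(0.0098/0.25) = -0.04580
  P(2)·log₂(P(2)/Q(2)) = 0.0098·log₂(0.0098/0.25) = -0.04580
  P(3)·log₂(P(3)/Q(3)) = 0.9057·log₂(0.9057/0.25) = 1.68198
  P(4)·log₂(P(4)/Q(4)) = 0.0747·log₂(0.0747/0.25) = -0.13018

D_KL(P||Q) = -0.04580 - 0.04580 + 1.68198 - 0.13018 = 1.46020 ≈ 1.4602 bits

D_KL(Q||P) = Σ Q(x) log₂(Q(x)/P(x))

Computing term by term:
  Q(1)·log₂(Q(1)/P(1)) = 0.25·log₂(0.25/0.0098) = 1.16825
  Q(2)·log₂(Q(2)/P(2)) = 0.25·log₂(0.25/0.0098) = 1.16825
  Q(3)·log₂(Q(3)/P(3)) = 0.25·log₂(0.25/0.9057) = -0.46428
  Q(4)·log₂(Q(4)/P(4)) = 0.25·log₂(0.25/0.0747) = 0.43569

D_KL(Q||P) = 1.16825 + 1.16825 - 0.46428 + 0.43569 = 2.30791 ≈ 2.3079 bits

These are NOT equal (difference: 0.8477 bits). KL divergence is asymmetric: D_KL(P||Q) ≠ D_KL(Q||P) in general.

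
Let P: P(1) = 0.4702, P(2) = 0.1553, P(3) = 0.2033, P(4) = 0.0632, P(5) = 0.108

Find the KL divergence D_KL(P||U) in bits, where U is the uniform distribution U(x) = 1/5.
0.3270 bits

U(i) = 1/5 for all i

D_KL(P||U) = Σ P(x) log₂(P(x) / (1/5))
           = Σ P(x) log₂(P(x)) + log₂(5)
           = log₂(5) - H(P)

H(P) = -Σ P(x) log₂(P(x)):
  -P(1)·log₂(P(1)) = -(0.4702)·log₂(0.4702) = 0.51188
  -P(2)·log₂(P(2)) = -(0.1553)·log₂(0.1553) = 0.41727
  -P(3)·log₂(P(3)) = -(0.2033)·log₂(0.2033) = 0.46725
  -P(4)·log₂(P(4)) = -(0.0632)·log₂(0.0632) = 0.25178
  -P(5)·log₂(P(5)) = -(0.108)·log₂(0.108) = 0.34678
H(P) = 0.51188 + 0.41727 + 0.46725 + 0.25178 + 0.34678 = 1.99496 bits

log₂(5) = 2.32193 bits

D_KL(P||U) = 2.32193 - 1.99496 = 0.32697 ≈ 0.3270 bits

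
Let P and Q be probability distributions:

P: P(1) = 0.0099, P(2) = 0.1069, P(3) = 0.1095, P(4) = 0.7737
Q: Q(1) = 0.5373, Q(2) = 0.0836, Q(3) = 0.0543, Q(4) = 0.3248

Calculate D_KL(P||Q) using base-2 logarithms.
1.0605 bits

D_KL(P||Q) = Σ P(x) log₂(P(x)/Q(x))

Computing term by term:
  P(1)·log₂(P(1)/Q(1)) = 0.0099·log₂(0.0099/0.5373) = -0.05705
  P(2)·log₂(P(2)/Q(2)) = 0.1069·log₂(0.1069/0.0836) = 0.03792
  P(3)·log₂(P(3)/Q(3)) = 0.1095·log₂(0.1095/0.0543) = 0.11080
  P(4)·log₂(P(4)/Q(4)) = 0.7737·log₂(0.7737/0.3248) = 0.96884

D_KL(P||Q) = -0.05705 + 0.03792 + 0.11080 + 0.96884 = 1.06051 ≈ 1.0605 bits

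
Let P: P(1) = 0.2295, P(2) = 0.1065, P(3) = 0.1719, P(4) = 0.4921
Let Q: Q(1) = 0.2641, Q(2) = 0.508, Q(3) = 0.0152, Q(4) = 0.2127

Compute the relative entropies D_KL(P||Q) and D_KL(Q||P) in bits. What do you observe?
D_KL(P||Q) = 0.9105 bits, D_KL(Q||P) = 0.8879 bits. The two directions give different values (D_KL(P||Q) exceeds D_KL(Q||P) by 0.0226 bits): KL divergence is asymmetric.

D_KL(P||Q) = Σ P(x) log₂(P(x)/Q(x))

Computing term by term:
  P(1)·log₂(P(1)/Q(1)) = 0.2295·log₂(0.2295/0.2641) = -0.04649
  P(2)·log₂(P(2)/Q(2)) = 0.1065·log₂(0.1065/0.508) = -0.24005
  P(3)·log₂(P(3)/Q(3)) = 0.1719·log₂(0.1719/0.0152) = 0.60155
  P(4)·log₂(P(4)/Q(4)) = 0.4921·log₂(0.4921/0.2127) = 0.59551

D_KL(P||Q) = -0.04649 - 0.24005 + 0.60155 + 0.59551 = 0.91052 ≈ 0.9105 bits

D_KL(Q||P) = Σ Q(x) log₂(Q(x)/P(x))

Computing term by term:
  Q(1)·log₂(Q(1)/P(1)) = 0.2641·log₂(0.2641/0.2295) = 0.05350
  Q(2)·log₂(Q(2)/P(2)) = 0.508·log₂(0.508/0.1065) = 1.14502
  Q(3)·log₂(Q(3)/P(3)) = 0.0152·log₂(0.0152/0.1719) = -0.05319
  Q(4)·log₂(Q(4)/P(4)) = 0.2127·log₂(0.2127/0.4921) = -0.25739

D_KL(Q||P) = 0.05350 + 1.14502 - 0.05319 - 0.25739 = 0.88794 ≈ 0.8879 bits

These are NOT equal (difference: 0.0226 bits). KL divergence is asymmetric: D_KL(P||Q) ≠ D_KL(Q||P) in general.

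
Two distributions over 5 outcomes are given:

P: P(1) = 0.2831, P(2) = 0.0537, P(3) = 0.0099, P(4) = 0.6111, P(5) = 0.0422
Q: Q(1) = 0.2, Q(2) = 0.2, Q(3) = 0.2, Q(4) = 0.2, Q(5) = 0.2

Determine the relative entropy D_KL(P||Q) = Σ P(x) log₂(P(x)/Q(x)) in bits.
0.8871 bits

D_KL(P||Q) = Σ P(x) log₂(P(x)/Q(x))

Computing term by term:
  P(1)·log₂(P(1)/Q(1)) = 0.2831·log₂(0.2831/0.2) = 0.14192
  P(2)·log₂(P(2)/Q(2)) = 0.0537·log₂(0.0537/0.2) = -0.10187
  P(3)·log₂(P(3)/Q(3)) = 0.0099·log₂(0.0099/0.2) = -0.04293
  P(4)·log₂(P(4)/Q(4)) = 0.6111·log₂(0.6111/0.2) = 0.98473
  P(5)·log₂(P(5)/Q(5)) = 0.0422·log₂(0.0422/0.2) = -0.09473

D_KL(P||Q) = 0.14192 - 0.10187 - 0.04293 + 0.98473 - 0.09473 = 0.88712 ≈ 0.8871 bits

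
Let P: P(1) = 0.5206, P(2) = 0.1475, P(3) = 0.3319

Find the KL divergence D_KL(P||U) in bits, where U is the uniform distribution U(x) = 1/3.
0.1593 bits

U(i) = 1/3 for all i

D_KL(P||U) = Σ P(x) log₂(P(x) / (1/3))
           = Σ P(x) log₂(P(x)) + log₂(3)
           = log₂(3) - H(P)

H(P) = -Σ P(x) log₂(P(x)):
  -P(1)·log₂(P(1)) = -(0.5206)·log₂(0.5206) = 0.49028
  -P(2)·log₂(P(2)) = -(0.1475)·log₂(0.1475) = 0.40728
  -P(3)·log₂(P(3)) = -(0.3319)·log₂(0.3319) = 0.52811
H(P) = 0.49028 + 0.40728 + 0.52811 = 1.42567 bits

log₂(3) = 1.58496 bits

D_KL(P||U) = 1.58496 - 1.42567 = 0.15929 ≈ 0.1593 bits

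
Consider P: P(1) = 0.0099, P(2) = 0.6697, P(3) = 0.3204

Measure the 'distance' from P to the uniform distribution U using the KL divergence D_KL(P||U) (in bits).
0.6056 bits

U(i) = 1/3 for all i

D_KL(P||U) = Σ P(x) log₂(P(x) / (1/3))
           = Σ P(x) log₂(P(x)) + log₂(3)
           = log₂(3) - H(P)

H(P) = -Σ P(x) log₂(P(x)):
  -P(1)·log₂(P(1)) = -(0.0099)·log₂(0.0099) = 0.06592
  -P(2)·log₂(P(2)) = -(0.6697)·log₂(0.6697) = 0.38736
  -P(3)·log₂(P(3)) = -(0.3204)·log₂(0.3204) = 0.52611
H(P) = 0.06592 + 0.38736 + 0.52611 = 0.97939 bits

log₂(3) = 1.58496 bits

D_KL(P||U) = 1.58496 - 0.97939 = 0.60557 ≈ 0.6056 bits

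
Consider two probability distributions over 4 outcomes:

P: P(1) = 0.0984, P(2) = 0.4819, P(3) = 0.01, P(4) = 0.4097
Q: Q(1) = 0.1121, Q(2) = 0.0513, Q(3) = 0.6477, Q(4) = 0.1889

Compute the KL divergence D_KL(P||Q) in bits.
1.9363 bits

D_KL(P||Q) = Σ P(x) log₂(P(x)/Q(x))

Computing term by term:
  P(1)·log₂(P(1)/Q(1)) = 0.0984·log₂(0.0984/0.1121) = -0.01850
  P(2)·log₂(P(2)/Q(2)) = 0.4819·log₂(0.4819/0.0513) = 1.55736
  P(3)·log₂(P(3)/Q(3)) = 0.01·log₂(0.01/0.6477) = -0.06017
  P(4)·log₂(P(4)/Q(4)) = 0.4097·log₂(0.4097/0.1889) = 0.45761

D_KL(P||Q) = -0.01850 + 1.55736 - 0.06017 + 0.45761 = 1.93630 ≈ 1.9363 bits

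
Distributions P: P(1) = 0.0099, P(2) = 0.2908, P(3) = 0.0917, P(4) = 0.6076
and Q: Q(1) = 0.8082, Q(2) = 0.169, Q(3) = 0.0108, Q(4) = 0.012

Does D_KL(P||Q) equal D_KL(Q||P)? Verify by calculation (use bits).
D_KL(P||Q) = 3.8880 bits, D_KL(Q||P) = 4.8994 bits. No — D_KL(P||Q) ≠ D_KL(Q||P) for this pair.

D_KL(P||Q) = Σ P(x) log₂(P(x)/Q(x))

Computing term by term:
  P(1)·log₂(P(1)/Q(1)) = 0.0099·log₂(0.0099/0.8082) = -0.06288
  P(2)·log₂(P(2)/Q(2)) = 0.2908·log₂(0.2908/0.169) = 0.22770
  P(3)·log₂(P(3)/Q(3)) = 0.0917·log₂(0.0917/0.0108) = 0.28298
  P(4)·log₂(P(4)/Q(4)) = 0.6076·log₂(0.6076/0.012) = 3.44024

D_KL(P||Q) = -0.06288 + 0.22770 + 0.28298 + 3.44024 = 3.88804 ≈ 3.8880 bits

D_KL(Q||P) = Σ Q(x) log₂(Q(x)/P(x))

Computing term by term:
  Q(1)·log₂(Q(1)/P(1)) = 0.8082·log₂(0.8082/0.0099) = 5.13299
  Q(2)·log₂(Q(2)/P(2)) = 0.169·log₂(0.169/0.2908) = -0.13233
  Q(3)·log₂(Q(3)/P(3)) = 0.0108·log₂(0.0108/0.0917) = -0.03333
  Q(4)·log₂(Q(4)/P(4)) = 0.012·log₂(0.012/0.6076) = -0.06794

D_KL(Q||P) = 5.13299 - 0.13233 - 0.03333 - 0.06794 = 4.89939 ≈ 4.8994 bits

These are NOT equal (difference: 1.0114 bits). KL divergence is asymmetric: D_KL(P||Q) ≠ D_KL(Q||P) in general.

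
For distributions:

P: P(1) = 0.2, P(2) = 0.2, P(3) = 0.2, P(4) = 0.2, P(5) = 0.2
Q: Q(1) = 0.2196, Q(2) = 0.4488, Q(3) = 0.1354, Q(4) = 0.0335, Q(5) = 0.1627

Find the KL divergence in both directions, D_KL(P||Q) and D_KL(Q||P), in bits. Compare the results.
D_KL(P||Q) = 0.4275 bits, D_KL(Q||P) = 0.3419 bits. D_KL(P||Q) is larger than D_KL(Q||P) by 0.0856 bits; the two directions differ.

D_KL(P||Q) = Σ P(x) log₂(P(x)/Q(x))

Computing term by term:
  P(1)·log₂(P(1)/Q(1)) = 0.2·log₂(0.2/0.2196) = -0.02698
  P(2)·log₂(P(2)/Q(2)) = 0.2·log₂(0.2/0.4488) = -0.23321
  P(3)·log₂(P(3)/Q(3)) = 0.2·log₂(0.2/0.1354) = 0.11255
  P(4)·log₂(P(4)/Q(4)) = 0.2·log₂(0.2/0.0335) = 0.51555
  P(5)·log₂(P(5)/Q(5)) = 0.2·log₂(0.2/0.1627) = 0.05956

D_KL(P||Q) = -0.02698 - 0.23321 + 0.11255 + 0.51555 + 0.05956 = 0.42747 ≈ 0.4275 bits

D_KL(Q||P) = Σ Q(x) log₂(Q(x)/P(x))

Computing term by term:
  Q(1)·log₂(Q(1)/P(1)) = 0.2196·log₂(0.2196/0.2) = 0.02962
  Q(2)·log₂(Q(2)/P(2)) = 0.4488·log₂(0.4488/0.2) = 0.52333
  Q(3)·log₂(Q(3)/P(3)) = 0.1354·log₂(0.1354/0.2) = -0.07620
  Q(4)·log₂(Q(4)/P(4)) = 0.0335·log₂(0.0335/0.2) = -0.08636
  Q(5)·log₂(Q(5)/P(5)) = 0.1627·log₂(0.1627/0.2) = -0.04845

D_KL(Q||P) = 0.02962 + 0.52333 - 0.07620 - 0.08636 - 0.04845 = 0.34194 ≈ 0.3419 bits

These are NOT equal (difference: 0.0856 bits). KL divergence is asymmetric: D_KL(P||Q) ≠ D_KL(Q||P) in general.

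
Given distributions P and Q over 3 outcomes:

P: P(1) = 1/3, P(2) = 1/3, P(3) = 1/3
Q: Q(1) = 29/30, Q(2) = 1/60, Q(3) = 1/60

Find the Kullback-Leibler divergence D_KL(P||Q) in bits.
2.3693 bits

D_KL(P||Q) = Σ P(x) log₂(P(x)/Q(x))

Computing term by term:
  P(1)·log₂(P(1)/Q(1)) = (1/3)·log₂((1/3)/(29/30)) = -0.51202
  P(2)·log₂(P(2)/Q(2)) = (1/3)·log₂((1/3)/(1/60)) = 1.44064
  P(3)·log₂(P(3)/Q(3)) = (1/3)·log₂((1/3)/(1/60)) = 1.44064

D_KL(P||Q) = -0.51202 + 1.44064 + 1.44064 = 2.36926 ≈ 2.3693 bits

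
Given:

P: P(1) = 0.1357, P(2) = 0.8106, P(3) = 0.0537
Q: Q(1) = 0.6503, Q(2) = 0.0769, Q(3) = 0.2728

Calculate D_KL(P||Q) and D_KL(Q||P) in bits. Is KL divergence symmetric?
D_KL(P||Q) = 2.3217 bits, D_KL(Q||P) = 1.8485 bits. No, KL divergence is not symmetric.

D_KL(P||Q) = Σ P(x) log₂(P(x)/Q(x))

Computing term by term:
  P(1)·log₂(P(1)/Q(1)) = 0.1357·log₂(0.1357/0.6503) = -0.30677
  P(2)·log₂(P(2)/Q(2)) = 0.8106·log₂(0.8106/0.0769) = 2.75437
  P(3)·log₂(P(3)/Q(3)) = 0.0537·log₂(0.0537/0.2728) = -0.12592

D_KL(P||Q) = -0.30677 + 2.75437 - 0.12592 = 2.32168 ≈ 2.3217 bits

D_KL(Q||P) = Σ Q(x) log₂(Q(x)/P(x))

Computing term by term:
  Q(1)·log₂(Q(1)/P(1)) = 0.6503·log₂(0.6503/0.1357) = 1.47012
  Q(2)·log₂(Q(2)/P(2)) = 0.0769·log₂(0.0769/0.8106) = -0.26130
  Q(3)·log₂(Q(3)/P(3)) = 0.2728·log₂(0.2728/0.0537) = 0.63967

D_KL(Q||P) = 1.47012 - 0.26130 + 0.63967 = 1.84849 ≈ 1.8485 bits

These are NOT equal (difference: 0.4732 bits). KL divergence is asymmetric: D_KL(P||Q) ≠ D_KL(Q||P) in general.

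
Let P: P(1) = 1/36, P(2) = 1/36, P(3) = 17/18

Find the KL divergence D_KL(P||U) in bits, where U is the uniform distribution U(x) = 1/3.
1.2199 bits

U(i) = 1/3 for all i

D_KL(P||U) = Σ P(x) log₂(P(x) / (1/3))
           = Σ P(x) log₂(P(x)) + log₂(3)
           = log₂(3) - H(P)

H(P) = -Σ P(x) log₂(P(x)):
  -P(1)·log₂(P(1)) = -(1/36)·log₂(1/36) = 0.14361
  -P(2)·log₂(P(2)) = -(1/36)·log₂(1/36) = 0.14361
  -P(3)·log₂(P(3)) = -(17/18)·log₂(17/18) = 0.07788
H(P) = 0.14361 + 0.14361 + 0.07788 = 0.36510 bits

log₂(3) = 1.58496 bits

D_KL(P||U) = 1.58496 - 0.36510 = 1.21986 ≈ 1.2199 bits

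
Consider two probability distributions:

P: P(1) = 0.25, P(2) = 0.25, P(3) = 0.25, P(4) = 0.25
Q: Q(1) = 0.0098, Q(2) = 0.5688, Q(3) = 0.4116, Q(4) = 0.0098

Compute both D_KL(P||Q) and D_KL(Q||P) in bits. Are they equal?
D_KL(P||Q) = 1.8602 bits, D_KL(Q||P) = 0.8791 bits. No, they are not equal.

D_KL(P||Q) = Σ P(x) log₂(P(x)/Q(x))

Computing term by term:
  P(1)·log₂(P(1)/Q(1)) = 0.25·log₂(0.25/0.0098) = 1.16825
  P(2)·log₂(P(2)/Q(2)) = 0.25·log₂(0.25/0.5688) = -0.29650
  P(3)·log₂(P(3)/Q(3)) = 0.25·log₂(0.25/0.4116) = -0.17983
  P(4)·log₂(P(4)/Q(4)) = 0.25·log₂(0.25/0.0098) = 1.16825

D_KL(P||Q) = 1.16825 - 0.29650 - 0.17983 + 1.16825 = 1.86017 ≈ 1.8602 bits

D_KL(Q||P) = Σ Q(x) log₂(Q(x)/P(x))

Computing term by term:
  Q(1)·log₂(Q(1)/P(1)) = 0.0098·log₂(0.0098/0.25) = -0.04580
  Q(2)·log₂(Q(2)/P(2)) = 0.5688·log₂(0.5688/0.25) = 0.67459
  Q(3)·log₂(Q(3)/P(3)) = 0.4116·log₂(0.4116/0.25) = 0.29607
  Q(4)·log₂(Q(4)/P(4)) = 0.0098·log₂(0.0098/0.25) = -0.04580

D_KL(Q||P) = -0.04580 + 0.67459 + 0.29607 - 0.04580 = 0.87906 ≈ 0.8791 bits

These are NOT equal (difference: 0.9811 bits). KL divergence is asymmetric: D_KL(P||Q) ≠ D_KL(Q||P) in general.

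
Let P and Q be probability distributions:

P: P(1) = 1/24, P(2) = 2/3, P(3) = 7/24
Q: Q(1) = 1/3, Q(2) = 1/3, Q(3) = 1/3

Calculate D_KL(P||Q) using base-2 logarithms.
0.4855 bits

D_KL(P||Q) = Σ P(x) log₂(P(x)/Q(x))

Computing term by term:
  P(1)·log₂(P(1)/Q(1)) = (1/24)·log₂((1/24)/(1/3)) = -0.12500
  P(2)·log₂(P(2)/Q(2)) = (2/3)·log₂((2/3)/(1/3)) = 0.66667
  P(3)·log₂(P(3)/Q(3)) = (7/24)·log₂((7/24)/(1/3)) = -0.05619

D_KL(P||Q) = -0.12500 + 0.66667 - 0.05619 = 0.48548 ≈ 0.4855 bits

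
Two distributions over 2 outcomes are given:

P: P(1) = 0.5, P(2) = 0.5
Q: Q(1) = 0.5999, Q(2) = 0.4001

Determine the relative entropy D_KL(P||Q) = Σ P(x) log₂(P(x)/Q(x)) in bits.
0.0294 bits

D_KL(P||Q) = Σ P(x) log₂(P(x)/Q(x))

Computing term by term:
  P(1)·log₂(P(1)/Q(1)) = 0.5·log₂(0.5/0.5999) = -0.13140
  P(2)·log₂(P(2)/Q(2)) = 0.5·log₂(0.5/0.4001) = 0.16078

D_KL(P||Q) = -0.13140 + 0.16078 = 0.02938 ≈ 0.0294 bits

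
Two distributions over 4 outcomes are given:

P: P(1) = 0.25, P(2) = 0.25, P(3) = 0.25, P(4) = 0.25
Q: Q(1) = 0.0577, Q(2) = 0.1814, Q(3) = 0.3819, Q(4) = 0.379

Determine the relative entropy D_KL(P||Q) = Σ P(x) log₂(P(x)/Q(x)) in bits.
0.3416 bits

D_KL(P||Q) = Σ P(x) log₂(P(x)/Q(x))

Computing term by term:
  P(1)·log₂(P(1)/Q(1)) = 0.25·log₂(0.25/0.0577) = 0.52882
  P(2)·log₂(P(2)/Q(2)) = 0.25·log₂(0.25/0.1814) = 0.11569
  P(3)·log₂(P(3)/Q(3)) = 0.25·log₂(0.25/0.3819) = -0.15282
  P(4)·log₂(P(4)/Q(4)) = 0.25·log₂(0.25/0.379) = -0.15007

D_KL(P||Q) = 0.52882 + 0.11569 - 0.15282 - 0.15007 = 0.34162 ≈ 0.3416 bits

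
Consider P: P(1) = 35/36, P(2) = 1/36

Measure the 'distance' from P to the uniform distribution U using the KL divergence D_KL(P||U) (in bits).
0.8169 bits

U(i) = 1/2 for all i

D_KL(P||U) = Σ P(x) log₂(P(x) / (1/2))
           = Σ P(x) log₂(P(x)) + log₂(2)
           = log₂(2) - H(P)

H(P) = -Σ P(x) log₂(P(x)):
  -P(1)·log₂(P(1)) = -(35/36)·log₂(35/36) = 0.03951
  -P(2)·log₂(P(2)) = -(1/36)·log₂(1/36) = 0.14361
H(P) = 0.03951 + 0.14361 = 0.18312 bits

log₂(2) = 1.00000 bits

D_KL(P||U) = 1.00000 - 0.18312 = 0.81688 ≈ 0.8169 bits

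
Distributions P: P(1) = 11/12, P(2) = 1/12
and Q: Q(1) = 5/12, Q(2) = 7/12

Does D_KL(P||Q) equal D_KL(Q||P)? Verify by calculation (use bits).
D_KL(P||Q) = 0.8088 bits, D_KL(Q||P) = 1.1637 bits. No — D_KL(P||Q) ≠ D_KL(Q||P) for this pair.

D_KL(P||Q) = Σ P(x) log₂(P(x)/Q(x))

Computing term by term:
  P(1)·log₂(P(1)/Q(1)) = (11/12)·log₂((11/12)/(5/12)) = 1.04271
  P(2)·log₂(P(2)/Q(2)) = (1/12)·log₂((1/12)/(7/12)) = -0.23395

D_KL(P||Q) = 1.04271 - 0.23395 = 0.80876 ≈ 0.8088 bits

D_KL(Q||P) = Σ Q(x) log₂(Q(x)/P(x))

Computing term by term:
  Q(1)·log₂(Q(1)/P(1)) = (5/12)·log₂((5/12)/(11/12)) = -0.47396
  Q(2)·log₂(Q(2)/P(2)) = (7/12)·log₂((7/12)/(1/12)) = 1.63762

D_KL(Q||P) = -0.47396 + 1.63762 = 1.16366 ≈ 1.1637 bits

These are NOT equal (difference: 0.3549 bits). KL divergence is asymmetric: D_KL(P||Q) ≠ D_KL(Q||P) in general.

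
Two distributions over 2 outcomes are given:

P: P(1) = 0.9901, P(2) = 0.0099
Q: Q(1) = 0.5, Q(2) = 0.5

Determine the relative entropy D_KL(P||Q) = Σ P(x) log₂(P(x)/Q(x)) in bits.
0.9199 bits

D_KL(P||Q) = Σ P(x) log₂(P(x)/Q(x))

Computing term by term:
  P(1)·log₂(P(1)/Q(1)) = 0.9901·log₂(0.9901/0.5) = 0.97589
  P(2)·log₂(P(2)/Q(2)) = 0.0099·log₂(0.0099/0.5) = -0.05602

D_KL(P||Q) = 0.97589 - 0.05602 = 0.91987 ≈ 0.9199 bits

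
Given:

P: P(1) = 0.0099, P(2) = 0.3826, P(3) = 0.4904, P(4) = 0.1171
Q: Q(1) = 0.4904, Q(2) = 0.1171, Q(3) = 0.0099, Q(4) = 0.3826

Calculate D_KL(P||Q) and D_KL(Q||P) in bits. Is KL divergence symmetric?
D_KL(P||Q) = 3.1589 bits, D_KL(Q||P) = 3.1589 bits. The two values coincide for this particular pair, but no — KL divergence is not symmetric in general.

D_KL(P||Q) = Σ P(x) log₂(P(x)/Q(x))

Computing term by term:
  P(1)·log₂(P(1)/Q(1)) = 0.0099·log₂(0.0099/0.4904) = -0.05574
  P(2)·log₂(P(2)/Q(2)) = 0.3826·log₂(0.3826/0.1171) = 0.65352
  P(3)·log₂(P(3)/Q(3)) = 0.4904·log₂(0.4904/0.0099) = 2.76114
  P(4)·log₂(P(4)/Q(4)) = 0.1171·log₂(0.1171/0.3826) = -0.20002

D_KL(P||Q) = -0.05574 + 0.65352 + 2.76114 - 0.20002 = 3.15890 ≈ 3.1589 bits

D_KL(Q||P) = Σ Q(x) log₂(Q(x)/P(x))

Computing term by term:
  Q(1)·log₂(Q(1)/P(1)) = 0.4904·log₂(0.4904/0.0099) = 2.76114
  Q(2)·log₂(Q(2)/P(2)) = 0.1171·log₂(0.1171/0.3826) = -0.20002
  Q(3)·log₂(Q(3)/P(3)) = 0.0099·log₂(0.0099/0.4904) = -0.05574
  Q(4)·log₂(Q(4)/P(4)) = 0.3826·log₂(0.3826/0.1171) = 0.65352

D_KL(Q||P) = 2.76114 - 0.20002 - 0.05574 + 0.65352 = 3.15890 ≈ 3.1589 bits

These ARE equal here. Q is P with outcomes relabeled (Q(1) = P(3), Q(2) = P(4), Q(3) = P(1), Q(4) = P(2)) by a relabeling that is its own inverse, so the two sums contain exactly the same terms in a different order. This is a special case — KL divergence is not symmetric in general: D_KL(P||Q) ≠ D_KL(Q||P) for most P, Q.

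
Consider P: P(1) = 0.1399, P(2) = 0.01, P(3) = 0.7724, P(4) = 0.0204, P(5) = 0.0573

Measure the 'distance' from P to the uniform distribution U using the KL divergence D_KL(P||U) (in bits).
1.2198 bits

U(i) = 1/5 for all i

D_KL(P||U) = Σ P(x) log₂(P(x) / (1/5))
           = Σ P(x) log₂(P(x)) + log₂(5)
           = log₂(5) - H(P)

H(P) = -Σ P(x) log₂(P(x)):
  -P(1)·log₂(P(1)) = -(0.1399)·log₂(0.1399) = 0.39697
  -P(2)·log₂(P(2)) = -(0.01)·log₂(0.01) = 0.06644
  -P(3)·log₂(P(3)) = -(0.7724)·log₂(0.7724) = 0.28778
  -P(4)·log₂(P(4)) = -(0.0204)·log₂(0.0204) = 0.11455
  -P(5)·log₂(P(5)) = -(0.0573)·log₂(0.0573) = 0.23638
H(P) = 0.39697 + 0.06644 + 0.28778 + 0.11455 + 0.23638 = 1.10212 bits

log₂(5) = 2.32193 bits

D_KL(P||U) = 2.32193 - 1.10212 = 1.21981 ≈ 1.2198 bits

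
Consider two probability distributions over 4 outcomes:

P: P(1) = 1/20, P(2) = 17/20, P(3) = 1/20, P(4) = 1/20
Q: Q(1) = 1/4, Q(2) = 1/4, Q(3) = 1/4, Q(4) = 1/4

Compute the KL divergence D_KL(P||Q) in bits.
1.1524 bits

D_KL(P||Q) = Σ P(x) log₂(P(x)/Q(x))

Computing term by term:
  P(1)·log₂(P(1)/Q(1)) = (1/20)·log₂((1/20)/(1/4)) = -0.11610
  P(2)·log₂(P(2)/Q(2)) = (17/20)·log₂((17/20)/(1/4)) = 1.50070
  P(3)·log₂(P(3)/Q(3)) = (1/20)·log₂((1/20)/(1/4)) = -0.11610
  P(4)·log₂(P(4)/Q(4)) = (1/20)·log₂((1/20)/(1/4)) = -0.11610

D_KL(P||Q) = -0.11610 + 1.50070 - 0.11610 - 0.11610 = 1.15240 ≈ 1.1524 bits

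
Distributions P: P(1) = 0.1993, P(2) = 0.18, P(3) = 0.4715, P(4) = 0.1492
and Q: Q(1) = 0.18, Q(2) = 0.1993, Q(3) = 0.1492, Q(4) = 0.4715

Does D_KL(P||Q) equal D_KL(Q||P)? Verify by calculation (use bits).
D_KL(P||Q) = 0.5379 bits, D_KL(Q||P) = 0.5379 bits. Yes — for this pair D_KL(P||Q) = D_KL(Q||P).

D_KL(P||Q) = Σ P(x) log₂(P(x)/Q(x))

Computing term by term:
  P(1)·log₂(P(1)/Q(1)) = 0.1993·log₂(0.1993/0.18) = 0.02929
  P(2)·log₂(P(2)/Q(2)) = 0.18·log₂(0.18/0.1993) = -0.02645
  P(3)·log₂(P(3)/Q(3)) = 0.4715·log₂(0.4715/0.1492) = 0.78269
  P(4)·log₂(P(4)/Q(4)) = 0.1492·log₂(0.1492/0.4715) = -0.24767

D_KL(P||Q) = 0.02929 - 0.02645 + 0.78269 - 0.24767 = 0.53786 ≈ 0.5379 bits

D_KL(Q||P) = Σ Q(x) log₂(Q(x)/P(x))

Computing term by term:
  Q(1)·log₂(Q(1)/P(1)) = 0.18·log₂(0.18/0.1993) = -0.02645
  Q(2)·log₂(Q(2)/P(2)) = 0.1993·log₂(0.1993/0.18) = 0.02929
  Q(3)·log₂(Q(3)/P(3)) = 0.1492·log₂(0.1492/0.4715) = -0.24767
  Q(4)·log₂(Q(4)/P(4)) = 0.4715·log₂(0.4715/0.1492) = 0.78269

D_KL(Q||P) = -0.02645 + 0.02929 - 0.24767 + 0.78269 = 0.53786 ≈ 0.5379 bits

These ARE equal here. Q is P with outcomes relabeled (Q(1) = P(2), Q(2) = P(1), Q(3) = P(4), Q(4) = P(3)) by a relabeling that is its own inverse, so the two sums contain exactly the same terms in a different order. This is a special case — KL divergence is not symmetric in general: D_KL(P||Q) ≠ D_KL(Q||P) for most P, Q.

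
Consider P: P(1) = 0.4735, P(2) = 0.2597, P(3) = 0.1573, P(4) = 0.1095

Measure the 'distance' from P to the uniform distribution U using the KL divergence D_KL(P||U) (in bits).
0.2150 bits

U(i) = 1/4 for all i

D_KL(P||U) = Σ P(x) log₂(P(x) / (1/4))
           = Σ P(x) log₂(P(x)) + log₂(4)
           = log₂(4) - H(P)

H(P) = -Σ P(x) log₂(P(x)):
  -P(1)·log₂(P(1)) = -(0.4735)·log₂(0.4735) = 0.51070
  -P(2)·log₂(P(2)) = -(0.2597)·log₂(0.2597) = 0.50514
  -P(3)·log₂(P(3)) = -(0.1573)·log₂(0.1573) = 0.41974
  -P(4)·log₂(P(4)) = -(0.1095)·log₂(0.1095) = 0.34941
H(P) = 0.51070 + 0.50514 + 0.41974 + 0.34941 = 1.78499 bits

log₂(4) = 2.00000 bits

D_KL(P||U) = 2.00000 - 1.78499 = 0.21501 ≈ 0.2150 bits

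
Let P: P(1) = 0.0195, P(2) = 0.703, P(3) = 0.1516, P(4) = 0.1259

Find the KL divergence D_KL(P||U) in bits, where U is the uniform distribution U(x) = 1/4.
0.7428 bits

U(i) = 1/4 for all i

D_KL(P||U) = Σ P(x) log₂(P(x) / (1/4))
           = Σ P(x) log₂(P(x)) + log₂(4)
           = log₂(4) - H(P)

H(P) = -Σ P(x) log₂(P(x)):
  -P(1)·log₂(P(1)) = -(0.0195)·log₂(0.0195) = 0.11077
  -P(2)·log₂(P(2)) = -(0.703)·log₂(0.703) = 0.35741
  -P(3)·log₂(P(3)) = -(0.1516)·log₂(0.1516) = 0.41260
  -P(4)·log₂(P(4)) = -(0.1259)·log₂(0.1259) = 0.37640
H(P) = 0.11077 + 0.35741 + 0.41260 + 0.37640 = 1.25718 bits

log₂(4) = 2.00000 bits

D_KL(P||U) = 2.00000 - 1.25718 = 0.74282 ≈ 0.7428 bits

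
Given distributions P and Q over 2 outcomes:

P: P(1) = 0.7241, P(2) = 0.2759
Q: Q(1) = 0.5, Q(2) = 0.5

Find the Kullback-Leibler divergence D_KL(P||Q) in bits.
0.1502 bits

D_KL(P||Q) = Σ P(x) log₂(P(x)/Q(x))

Computing term by term:
  P(1)·log₂(P(1)/Q(1)) = 0.7241·log₂(0.7241/0.5) = 0.38686
  P(2)·log₂(P(2)/Q(2)) = 0.2759·log₂(0.2759/0.5) = -0.23666

D_KL(P||Q) = 0.38686 - 0.23666 = 0.15020 ≈ 0.1502 bits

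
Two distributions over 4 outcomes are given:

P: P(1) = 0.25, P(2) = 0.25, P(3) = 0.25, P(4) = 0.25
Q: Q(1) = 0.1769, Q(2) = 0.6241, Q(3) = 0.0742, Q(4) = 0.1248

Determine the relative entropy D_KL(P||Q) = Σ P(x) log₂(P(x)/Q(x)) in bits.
0.4835 bits

D_KL(P||Q) = Σ P(x) log₂(P(x)/Q(x))

Computing term by term:
  P(1)·log₂(P(1)/Q(1)) = 0.25·log₂(0.25/0.1769) = 0.12475
  P(2)·log₂(P(2)/Q(2)) = 0.25·log₂(0.25/0.6241) = -0.32996
  P(3)·log₂(P(3)/Q(3)) = 0.25·log₂(0.25/0.0742) = 0.43811
  P(4)·log₂(P(4)/Q(4)) = 0.25·log₂(0.25/0.1248) = 0.25058

D_KL(P||Q) = 0.12475 - 0.32996 + 0.43811 + 0.25058 = 0.48348 ≈ 0.4835 bits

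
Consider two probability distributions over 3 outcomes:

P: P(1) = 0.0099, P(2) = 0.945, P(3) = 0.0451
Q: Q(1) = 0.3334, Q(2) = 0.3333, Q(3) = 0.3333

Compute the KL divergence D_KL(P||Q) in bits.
1.2404 bits

D_KL(P||Q) = Σ P(x) log₂(P(x)/Q(x))

Computing term by term:
  P(1)·log₂(P(1)/Q(1)) = 0.0099·log₂(0.0099/0.3334) = -0.05023
  P(2)·log₂(P(2)/Q(2)) = 0.945·log₂(0.945/0.3333) = 1.42080
  P(3)·log₂(P(3)/Q(3)) = 0.0451·log₂(0.0451/0.3333) = -0.13014

D_KL(P||Q) = -0.05023 + 1.42080 - 0.13014 = 1.24043 ≈ 1.2404 bits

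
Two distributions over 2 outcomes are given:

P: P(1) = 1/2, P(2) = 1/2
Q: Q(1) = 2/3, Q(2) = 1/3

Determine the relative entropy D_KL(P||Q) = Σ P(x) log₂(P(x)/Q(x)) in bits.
0.0850 bits

D_KL(P||Q) = Σ P(x) log₂(P(x)/Q(x))

Computing term by term:
  P(1)·log₂(P(1)/Q(1)) = (1/2)·log₂((1/2)/(2/3)) = -0.20752
  P(2)·log₂(P(2)/Q(2)) = (1/2)·log₂((1/2)/(1/3)) = 0.29248

D_KL(P||Q) = -0.20752 + 0.29248 = 0.08496 ≈ 0.0850 bits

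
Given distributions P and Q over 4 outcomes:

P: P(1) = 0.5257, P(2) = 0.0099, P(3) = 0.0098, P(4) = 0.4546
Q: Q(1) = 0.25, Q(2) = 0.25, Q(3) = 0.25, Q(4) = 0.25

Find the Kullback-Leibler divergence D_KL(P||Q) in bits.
0.8640 bits

D_KL(P||Q) = Σ P(x) log₂(P(x)/Q(x))

Computing term by term:
  P(1)·log₂(P(1)/Q(1)) = 0.5257·log₂(0.5257/0.25) = 0.56371
  P(2)·log₂(P(2)/Q(2)) = 0.0099·log₂(0.0099/0.25) = -0.04612
  P(3)·log₂(P(3)/Q(3)) = 0.0098·log₂(0.0098/0.25) = -0.04580
  P(4)·log₂(P(4)/Q(4)) = 0.4546·log₂(0.4546/0.25) = 0.39217

D_KL(P||Q) = 0.56371 - 0.04612 - 0.04580 + 0.39217 = 0.86396 ≈ 0.8640 bits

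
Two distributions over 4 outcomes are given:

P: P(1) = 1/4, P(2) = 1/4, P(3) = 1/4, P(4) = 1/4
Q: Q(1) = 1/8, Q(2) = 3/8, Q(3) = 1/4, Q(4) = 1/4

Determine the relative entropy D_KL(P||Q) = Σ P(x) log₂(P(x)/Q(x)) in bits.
0.1038 bits

D_KL(P||Q) = Σ P(x) log₂(P(x)/Q(x))

Computing term by term:
  P(1)·log₂(P(1)/Q(1)) = (1/4)·log₂((1/4)/(1/8)) = 0.25000
  P(2)·log₂(P(2)/Q(2)) = (1/4)·log₂((1/4)/(3/8)) = -0.14624
  P(3)·log₂(P(3)/Q(3)) = (1/4)·log₂((1/4)/(1/4)) = 0.00000
  P(4)·log₂(P(4)/Q(4)) = (1/4)·log₂((1/4)/(1/4)) = 0.00000

D_KL(P||Q) = 0.25000 - 0.14624 + 0.00000 + 0.00000 = 0.10376 ≈ 0.1038 bits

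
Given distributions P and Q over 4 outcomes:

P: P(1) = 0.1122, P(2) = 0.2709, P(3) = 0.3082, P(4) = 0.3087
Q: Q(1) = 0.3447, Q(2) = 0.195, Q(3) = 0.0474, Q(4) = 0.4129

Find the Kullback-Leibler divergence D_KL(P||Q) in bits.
0.6497 bits

D_KL(P||Q) = Σ P(x) log₂(P(x)/Q(x))

Computing term by term:
  P(1)·log₂(P(1)/Q(1)) = 0.1122·log₂(0.1122/0.3447) = -0.18168
  P(2)·log₂(P(2)/Q(2)) = 0.2709·log₂(0.2709/0.195) = 0.12848
  P(3)·log₂(P(3)/Q(3)) = 0.3082·log₂(0.3082/0.0474) = 0.83242
  P(4)·log₂(P(4)/Q(4)) = 0.3087·log₂(0.3087/0.4129) = -0.12953

D_KL(P||Q) = -0.18168 + 0.12848 + 0.83242 - 0.12953 = 0.64969 ≈ 0.6497 bits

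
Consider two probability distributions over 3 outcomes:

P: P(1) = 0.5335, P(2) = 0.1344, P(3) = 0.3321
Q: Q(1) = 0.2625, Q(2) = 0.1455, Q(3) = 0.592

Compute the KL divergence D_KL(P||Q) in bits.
0.2535 bits

D_KL(P||Q) = Σ P(x) log₂(P(x)/Q(x))

Computing term by term:
  P(1)·log₂(P(1)/Q(1)) = 0.5335·log₂(0.5335/0.2625) = 0.54586
  P(2)·log₂(P(2)/Q(2)) = 0.1344·log₂(0.1344/0.1455) = -0.01539
  P(3)·log₂(P(3)/Q(3)) = 0.3321·log₂(0.3321/0.592) = -0.27696

D_KL(P||Q) = 0.54586 - 0.01539 - 0.27696 = 0.25351 ≈ 0.2535 bits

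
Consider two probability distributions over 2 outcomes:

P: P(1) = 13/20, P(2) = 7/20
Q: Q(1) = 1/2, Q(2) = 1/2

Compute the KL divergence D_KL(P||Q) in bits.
0.0659 bits

D_KL(P||Q) = Σ P(x) log₂(P(x)/Q(x))

Computing term by term:
  P(1)·log₂(P(1)/Q(1)) = (13/20)·log₂((13/20)/(1/2)) = 0.24603
  P(2)·log₂(P(2)/Q(2)) = (7/20)·log₂((7/20)/(1/2)) = -0.18010

D_KL(P||Q) = 0.24603 - 0.18010 = 0.06593 ≈ 0.0659 bits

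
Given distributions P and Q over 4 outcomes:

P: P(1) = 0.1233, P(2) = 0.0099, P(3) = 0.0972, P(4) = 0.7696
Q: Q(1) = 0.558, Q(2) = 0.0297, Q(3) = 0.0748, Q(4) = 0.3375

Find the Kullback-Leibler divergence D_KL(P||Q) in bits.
0.6677 bits

D_KL(P||Q) = Σ P(x) log₂(P(x)/Q(x))

Computing term by term:
  P(1)·log₂(P(1)/Q(1)) = 0.1233·log₂(0.1233/0.558) = -0.26856
  P(2)·log₂(P(2)/Q(2)) = 0.0099·log₂(0.0099/0.0297) = -0.01569
  P(3)·log₂(P(3)/Q(3)) = 0.0972·log₂(0.0972/0.0748) = 0.03673
  P(4)·log₂(P(4)/Q(4)) = 0.7696·log₂(0.7696/0.3375) = 0.91522

D_KL(P||Q) = -0.26856 - 0.01569 + 0.03673 + 0.91522 = 0.66770 ≈ 0.6677 bits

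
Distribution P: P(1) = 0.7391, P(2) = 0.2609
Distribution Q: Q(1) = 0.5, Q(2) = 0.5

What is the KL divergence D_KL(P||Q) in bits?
0.1719 bits

D_KL(P||Q) = Σ P(x) log₂(P(x)/Q(x))

Computing term by term:
  P(1)·log₂(P(1)/Q(1)) = 0.7391·log₂(0.7391/0.5) = 0.41674
  P(2)·log₂(P(2)/Q(2)) = 0.2609·log₂(0.2609/0.5) = -0.24484

D_KL(P||Q) = 0.41674 - 0.24484 = 0.17190 ≈ 0.1719 bits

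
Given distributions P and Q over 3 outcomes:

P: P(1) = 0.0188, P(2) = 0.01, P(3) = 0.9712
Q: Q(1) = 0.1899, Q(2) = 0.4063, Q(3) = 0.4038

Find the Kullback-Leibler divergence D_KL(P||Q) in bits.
1.1135 bits

D_KL(P||Q) = Σ P(x) log₂(P(x)/Q(x))

Computing term by term:
  P(1)·log₂(P(1)/Q(1)) = 0.0188·log₂(0.0188/0.1899) = -0.06272
  P(2)·log₂(P(2)/Q(2)) = 0.01·log₂(0.01/0.4063) = -0.05344
  P(3)·log₂(P(3)/Q(3)) = 0.9712·log₂(0.9712/0.4038) = 1.22966

D_KL(P||Q) = -0.06272 - 0.05344 + 1.22966 = 1.11350 ≈ 1.1135 bits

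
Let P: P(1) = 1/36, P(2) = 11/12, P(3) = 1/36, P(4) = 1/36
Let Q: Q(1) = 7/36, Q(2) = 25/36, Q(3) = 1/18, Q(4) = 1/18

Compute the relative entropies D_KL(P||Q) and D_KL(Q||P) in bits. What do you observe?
D_KL(P||Q) = 0.2336 bits, D_KL(Q||P) = 0.3788 bits. The two directions give different values (D_KL(Q||P) exceeds D_KL(P||Q) by 0.1452 bits): KL divergence is asymmetric.

D_KL(P||Q) = Σ P(x) log₂(P(x)/Q(x))

Computing term by term:
  P(1)·log₂(P(1)/Q(1)) = (1/36)·log₂((1/36)/(7/36)) = -0.07798
  P(2)·log₂(P(2)/Q(2)) = (11/12)·log₂((11/12)/(25/36)) = 0.36716
  P(3)·log₂(P(3)/Q(3)) = (1/36)·log₂((1/36)/(1/18)) = -0.02778
  P(4)·log₂(P(4)/Q(4)) = (1/36)·log₂((1/36)/(1/18)) = -0.02778

D_KL(P||Q) = -0.07798 + 0.36716 - 0.02778 - 0.02778 = 0.23362 ≈ 0.2336 bits

D_KL(Q||P) = Σ Q(x) log₂(Q(x)/P(x))

Computing term by term:
  Q(1)·log₂(Q(1)/P(1)) = (7/36)·log₂((7/36)/(1/36)) = 0.54587
  Q(2)·log₂(Q(2)/P(2)) = (25/36)·log₂((25/36)/(11/12)) = -0.27815
  Q(3)·log₂(Q(3)/P(3)) = (1/18)·log₂((1/18)/(1/36)) = 0.05556
  Q(4)·log₂(Q(4)/P(4)) = (1/18)·log₂((1/18)/(1/36)) = 0.05556

D_KL(Q||P) = 0.54587 - 0.27815 + 0.05556 + 0.05556 = 0.37884 ≈ 0.3788 bits

These are NOT equal (difference: 0.1452 bits). KL divergence is asymmetric: D_KL(P||Q) ≠ D_KL(Q||P) in general.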